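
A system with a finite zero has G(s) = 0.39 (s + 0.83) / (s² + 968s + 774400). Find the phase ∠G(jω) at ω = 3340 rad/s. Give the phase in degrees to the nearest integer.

∠(j3340 + 0.83) = arctan(3340/0.83) = 89.99°
∠[(j3340)² + 968(j3340) + 774400] = ∠[-1.0381e+07 + j3.2331e+06] = 162.70°
∠G(j3340) = 89.99° − 162.70° = -72.72°

-73°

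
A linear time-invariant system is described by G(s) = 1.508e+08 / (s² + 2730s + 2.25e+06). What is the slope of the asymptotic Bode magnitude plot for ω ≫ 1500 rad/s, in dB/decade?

With 0 zeros and 2 poles, the high-frequency asymptotic slope is 20 × (0 − 2) = -40 dB/decade.

-40 dB/decade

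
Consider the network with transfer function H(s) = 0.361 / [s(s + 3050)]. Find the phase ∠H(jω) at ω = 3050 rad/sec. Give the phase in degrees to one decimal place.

∠(j3050 + 3050) = arctan(3050/3050) = 45.00°
∠(j3050) = 90.00°
∠H(j3050) = − (45.00° + 90.00°) = -135.00°

-135.0°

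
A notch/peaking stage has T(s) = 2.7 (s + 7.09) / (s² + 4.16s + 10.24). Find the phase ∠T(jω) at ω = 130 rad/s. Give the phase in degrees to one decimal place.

-91.3°

∠(j130 + 7.09) = arctan(130/7.09) = 86.88°
∠[(j130)² + 4.16(j130) + 10.24] = ∠[-16890 + j540.8] = 178.17°
∠T(j130) = 86.88° − 178.17° = -91.29°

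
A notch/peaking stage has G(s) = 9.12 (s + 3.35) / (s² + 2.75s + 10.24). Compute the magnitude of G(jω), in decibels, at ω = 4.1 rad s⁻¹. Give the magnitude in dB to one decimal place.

11.4 dB

|j4.1 + 3.35| = √(4.1² + 3.35²) = 5.295
|(j4.1)² + 2.75(j4.1) + 10.24| = |-6.57 + j11.275| = 13.05
|G(j4.1)| = 9.12 × 5.295 / 13.05 = 3.7002
20 log₁₀(3.7002) = 11.36 dB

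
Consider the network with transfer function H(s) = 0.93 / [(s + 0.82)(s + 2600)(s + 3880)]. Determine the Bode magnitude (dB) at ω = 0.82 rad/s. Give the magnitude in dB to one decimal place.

|j0.82 + 0.82| = √(0.82² + 0.82²) = 1.16
|j0.82 + 2600| = √(0.82² + 2600²) = 2600
|j0.82 + 3880| = √(0.82² + 3880²) = 3880
|H(j0.82)| = 0.93 / (1.16 × 2600 × 3880) = 7.9497e-08
20 log₁₀(7.9497e-08) = -141.99 dB

-142.0 dB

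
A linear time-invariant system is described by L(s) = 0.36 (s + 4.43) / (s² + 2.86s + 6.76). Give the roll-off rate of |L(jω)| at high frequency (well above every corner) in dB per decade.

With 1 zero and 2 poles, the high-frequency asymptotic slope is 20 × (1 − 2) = -20 dB/decade.

-20 dB/decade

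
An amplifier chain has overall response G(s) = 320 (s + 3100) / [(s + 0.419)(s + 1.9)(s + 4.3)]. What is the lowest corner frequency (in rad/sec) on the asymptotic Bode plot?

0.419 rad/sec

Break frequencies occur at each pole and zero magnitude: 0.419 rad/sec, 1.9 rad/sec, 4.3 rad/sec, 3100 rad/sec.
The lowest is 0.419 rad/sec.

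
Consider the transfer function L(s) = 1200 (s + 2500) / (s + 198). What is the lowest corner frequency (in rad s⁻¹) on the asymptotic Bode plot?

Break frequencies occur at each pole and zero magnitude: 198 rad s⁻¹, 2500 rad s⁻¹.
The lowest is 198 rad s⁻¹.

198 rad s⁻¹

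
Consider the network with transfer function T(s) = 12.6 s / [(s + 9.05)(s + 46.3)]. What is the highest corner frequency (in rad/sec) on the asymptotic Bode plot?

46.3 rad/sec

Break frequencies occur at each pole and zero magnitude: 9.05 rad/sec, 46.3 rad/sec.
The highest is 46.3 rad/sec.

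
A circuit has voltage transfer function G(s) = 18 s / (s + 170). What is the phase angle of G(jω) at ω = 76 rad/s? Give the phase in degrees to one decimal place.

∠(j76) = 90.00°
∠(j76 + 170) = arctan(76/170) = 24.09°
∠G(j76) = 90.00° − 24.09° = 65.91°

65.9°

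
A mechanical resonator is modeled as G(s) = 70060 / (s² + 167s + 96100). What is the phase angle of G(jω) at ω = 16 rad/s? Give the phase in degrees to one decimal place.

-1.6°

∠[(j16)² + 167(j16) + 96100] = ∠[95844 + j2672] = 1.60°
∠G(j16) = −1.60° = -1.60°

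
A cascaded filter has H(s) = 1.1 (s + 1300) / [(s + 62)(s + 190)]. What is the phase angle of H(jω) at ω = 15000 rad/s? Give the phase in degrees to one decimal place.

∠(j15000 + 1300) = arctan(15000/1300) = 85.05°
∠(j15000 + 62) = arctan(15000/62) = 89.76°
∠(j15000 + 190) = arctan(15000/190) = 89.27°
∠H(j15000) = 85.05° − (89.76° + 89.27°) = -93.99°

-94.0°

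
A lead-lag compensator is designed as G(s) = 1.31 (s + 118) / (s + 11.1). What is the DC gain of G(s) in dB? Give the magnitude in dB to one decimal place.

G(0) = 1.31 × 118 / 11.1 = 13.926
20 log₁₀(13.926) = 22.88 dB

22.9 dB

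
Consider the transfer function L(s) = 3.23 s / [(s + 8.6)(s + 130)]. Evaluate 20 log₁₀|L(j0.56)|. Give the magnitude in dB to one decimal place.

-55.8 dB

|j0.56| = 0.56
|j0.56 + 8.6| = √(0.56² + 8.6²) = 8.618
|j0.56 + 130| = √(0.56² + 130²) = 130
|L(j0.56)| = 3.23 × 0.56 / (8.618 × 130) = 0.0016145
20 log₁₀(0.0016145) = -55.84 dB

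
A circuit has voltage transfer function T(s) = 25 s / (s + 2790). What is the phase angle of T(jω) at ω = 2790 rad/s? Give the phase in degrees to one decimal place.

∠(j2790) = 90.00°
∠(j2790 + 2790) = arctan(2790/2790) = 45.00°
∠T(j2790) = 90.00° − 45.00° = 45.00°

45.0 deg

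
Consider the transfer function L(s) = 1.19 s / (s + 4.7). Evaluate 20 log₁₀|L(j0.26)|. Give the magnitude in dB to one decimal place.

-23.6 dB

|j0.26| = 0.26
|j0.26 + 4.7| = √(0.26² + 4.7²) = 4.707
|L(j0.26)| = 1.19 × 0.26 / 4.707 = 0.065729
20 log₁₀(0.065729) = -23.64 dB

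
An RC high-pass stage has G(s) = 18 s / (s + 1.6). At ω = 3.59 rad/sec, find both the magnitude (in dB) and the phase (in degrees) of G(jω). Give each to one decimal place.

|G| = 24.3 dB, ∠G = 24.0°

|j3.59| = 3.59
|j3.59 + 1.6| = √(3.59² + 1.6²) = 3.93
|G(j3.59)| = 18 × 3.59 / 3.93 = 16.441
20 log₁₀(16.441) = 24.32 dB
∠(j3.59) = 90.00°
∠(j3.59 + 1.6) = arctan(3.59/1.6) = 65.98°
∠G(j3.59) = 90.00° − 65.98° = 24.02°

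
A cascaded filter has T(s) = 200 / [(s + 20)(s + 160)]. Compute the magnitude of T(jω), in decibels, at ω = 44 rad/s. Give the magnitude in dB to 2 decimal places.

-32.06 dB

|j44 + 20| = √(44² + 20²) = 48.33
|j44 + 160| = √(44² + 160²) = 165.9
|T(j44)| = 200 / (48.33 × 165.9) = 0.024937
20 log₁₀(0.024937) = -32.063 dB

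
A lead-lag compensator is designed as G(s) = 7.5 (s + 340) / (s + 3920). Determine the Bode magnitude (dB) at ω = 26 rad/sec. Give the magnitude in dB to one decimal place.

|j26 + 340| = √(26² + 340²) = 341
|j26 + 3920| = √(26² + 3920²) = 3920
|G(j26)| = 7.5 × 341 / 3920 = 0.6524
20 log₁₀(0.6524) = -3.71 dB

-3.7 dB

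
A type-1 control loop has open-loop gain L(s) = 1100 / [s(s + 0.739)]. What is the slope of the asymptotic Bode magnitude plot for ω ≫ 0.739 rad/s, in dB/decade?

With 0 zeros and 2 poles, the high-frequency asymptotic slope is 20 × (0 − 2) = -40 dB/decade.

-40 dB/decade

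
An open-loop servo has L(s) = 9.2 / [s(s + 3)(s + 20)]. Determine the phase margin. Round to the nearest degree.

87°

Gain crossover: |L(jω)| = 1 at ω ≈ 0.153 rad/s.
∠L(j0.153) = −90° − arctan(0.153/3) − arctan(0.153/20) ≈ -93.36°
PM = 180° + (-93.36°) = 86.64°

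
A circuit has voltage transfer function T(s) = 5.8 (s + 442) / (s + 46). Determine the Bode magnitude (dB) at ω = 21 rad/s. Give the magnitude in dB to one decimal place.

34.1 dB

|j21 + 442| = √(21² + 442²) = 442.5
|j21 + 46| = √(21² + 46²) = 50.57
|T(j21)| = 5.8 × 442.5 / 50.57 = 50.754
20 log₁₀(50.754) = 34.11 dB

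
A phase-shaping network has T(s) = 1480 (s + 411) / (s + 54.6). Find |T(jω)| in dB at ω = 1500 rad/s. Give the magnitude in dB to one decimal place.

|j1500 + 411| = √(1500² + 411²) = 1555
|j1500 + 54.6| = √(1500² + 54.6²) = 1501
|T(j1500)| = 1480 × 1555 / 1501 = 1533.5
20 log₁₀(1533.5) = 63.71 dB

63.7 dB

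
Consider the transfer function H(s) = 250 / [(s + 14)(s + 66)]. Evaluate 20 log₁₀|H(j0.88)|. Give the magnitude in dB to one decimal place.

|j0.88 + 14| = √(0.88² + 14²) = 14.03
|j0.88 + 66| = √(0.88² + 66²) = 66.01
|H(j0.88)| = 250 / (14.03 × 66.01) = 0.27001
20 log₁₀(0.27001) = -11.37 dB

-11.4 dB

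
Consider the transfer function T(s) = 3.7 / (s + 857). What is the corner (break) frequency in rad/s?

The single real pole at s = −857 gives a corner at ω = 857 rad/s.

857 rad/s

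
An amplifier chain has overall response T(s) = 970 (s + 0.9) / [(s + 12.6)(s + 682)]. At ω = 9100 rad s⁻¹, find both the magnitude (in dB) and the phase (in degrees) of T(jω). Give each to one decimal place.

|j9100 + 0.9| = √(9100² + 0.9²) = 9100
|j9100 + 12.6| = √(9100² + 12.6²) = 9100
|j9100 + 682| = √(9100² + 682²) = 9126
|T(j9100)| = 970 × 9100 / (9100 × 9126) = 0.1063
20 log₁₀(0.1063) = -19.47 dB
∠(j9100 + 0.9) = arctan(9100/0.9) = 89.99°
∠(j9100 + 12.6) = arctan(9100/12.6) = 89.92°
∠(j9100 + 682) = arctan(9100/682) = 85.71°
∠T(j9100) = 89.99° − (89.92° + 85.71°) = -85.64°

|T| = -19.5 dB, ∠T = -85.6 deg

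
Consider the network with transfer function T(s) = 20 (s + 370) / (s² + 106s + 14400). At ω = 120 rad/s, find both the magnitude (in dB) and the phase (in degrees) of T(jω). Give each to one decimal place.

|T| = -4.3 dB, ∠T = -72.0 deg

|j120 + 370| = √(120² + 370²) = 389
|(j120)² + 106(j120) + 14400| = |0 + j12720| = 1.272e+04
|T(j120)| = 20 × 389 / 1.272e+04 = 0.61159
20 log₁₀(0.61159) = -4.27 dB
∠(j120 + 370) = arctan(120/370) = 17.97°
∠[(j120)² + 106(j120) + 14400] = ∠[0 + j12720] = 90.00°
∠T(j120) = 17.97° − 90.00° = -72.03°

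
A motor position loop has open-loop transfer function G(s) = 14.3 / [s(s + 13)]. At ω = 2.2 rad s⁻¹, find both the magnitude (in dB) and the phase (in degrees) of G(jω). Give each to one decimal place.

|j2.2 + 13| = √(2.2² + 13²) = 13.18
|j2.2| = 2.2
|G(j2.2)| = 14.3 / (13.18 × 2.2) = 0.49299
20 log₁₀(0.49299) = -6.14 dB
∠(j2.2 + 13) = arctan(2.2/13) = 9.61°
∠(j2.2) = 90.00°
∠G(j2.2) = − (9.61° + 90.00°) = -99.61°

|G| = -6.1 dB, ∠G = -99.6°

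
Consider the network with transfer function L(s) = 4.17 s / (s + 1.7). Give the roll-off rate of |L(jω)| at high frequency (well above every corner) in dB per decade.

With 1 zero and 1 pole, the high-frequency asymptotic slope is 20 × (1 − 1) = 0 dB/decade.

0 dB/decade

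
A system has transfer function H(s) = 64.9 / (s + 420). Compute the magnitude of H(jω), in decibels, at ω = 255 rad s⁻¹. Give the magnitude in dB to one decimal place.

|j255 + 420| = √(255² + 420²) = 491.4
|H(j255)| = 64.9 / 491.4 = 0.13209
20 log₁₀(0.13209) = -17.58 dB

-17.6 dB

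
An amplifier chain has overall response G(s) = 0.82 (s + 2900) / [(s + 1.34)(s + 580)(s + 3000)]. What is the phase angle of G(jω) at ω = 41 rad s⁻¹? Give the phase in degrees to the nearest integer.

∠(j41 + 2900) = arctan(41/2900) = 0.81°
∠(j41 + 1.34) = arctan(41/1.34) = 88.13°
∠(j41 + 580) = arctan(41/580) = 4.04°
∠(j41 + 3000) = arctan(41/3000) = 0.78°
∠G(j41) = 0.81° − (88.13° + 4.04° + 0.78°) = -92.14°

-92°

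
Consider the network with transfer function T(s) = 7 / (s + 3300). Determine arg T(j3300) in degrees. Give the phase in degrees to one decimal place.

∠(j3300 + 3300) = arctan(3300/3300) = 45.00°
∠T(j3300) = −45.00° = -45.00°

-45.0°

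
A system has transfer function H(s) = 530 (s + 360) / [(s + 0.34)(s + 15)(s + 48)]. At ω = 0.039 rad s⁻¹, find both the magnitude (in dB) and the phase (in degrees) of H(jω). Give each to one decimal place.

|j0.039 + 360| = √(0.039² + 360²) = 360
|j0.039 + 0.34| = √(0.039² + 0.34²) = 0.3422
|j0.039 + 15| = √(0.039² + 15²) = 15
|j0.039 + 48| = √(0.039² + 48²) = 48
|H(j0.039)| = 530 × 360 / (0.3422 × 15 × 48) = 774.33
20 log₁₀(774.33) = 57.78 dB
∠(j0.039 + 360) = arctan(0.039/360) = 0.01°
∠(j0.039 + 0.34) = arctan(0.039/0.34) = 6.54°
∠(j0.039 + 15) = arctan(0.039/15) = 0.15°
∠(j0.039 + 48) = arctan(0.039/48) = 0.05°
∠H(j0.039) = 0.01° − (6.54° + 0.15° + 0.05°) = -6.73°

|H| = 57.8 dB, ∠H = -6.7°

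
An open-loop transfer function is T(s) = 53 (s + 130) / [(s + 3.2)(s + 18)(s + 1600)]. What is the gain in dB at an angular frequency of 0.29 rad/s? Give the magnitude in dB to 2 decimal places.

-22.56 dB

|j0.29 + 130| = √(0.29² + 130²) = 130
|j0.29 + 3.2| = √(0.29² + 3.2²) = 3.213
|j0.29 + 18| = √(0.29² + 18²) = 18
|j0.29 + 1600| = √(0.29² + 1600²) = 1600
|T(j0.29)| = 53 × 130 / (3.213 × 18 × 1600) = 0.074447
20 log₁₀(0.074447) = -22.563 dB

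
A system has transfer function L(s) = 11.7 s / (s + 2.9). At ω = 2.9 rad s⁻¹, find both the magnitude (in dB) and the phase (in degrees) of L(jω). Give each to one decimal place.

|j2.9| = 2.9
|j2.9 + 2.9| = √(2.9² + 2.9²) = 4.101
|L(j2.9)| = 11.7 × 2.9 / 4.101 = 8.2731
20 log₁₀(8.2731) = 18.35 dB
∠(j2.9) = 90.00°
∠(j2.9 + 2.9) = arctan(2.9/2.9) = 45.00°
∠L(j2.9) = 90.00° − 45.00° = 45.00°

|L| = 18.4 dB, ∠L = 45.0°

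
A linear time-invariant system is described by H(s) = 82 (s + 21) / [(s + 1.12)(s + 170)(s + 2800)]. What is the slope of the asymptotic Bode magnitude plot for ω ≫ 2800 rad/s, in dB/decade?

-40 dB/decade

With 1 zero and 3 poles, the high-frequency asymptotic slope is 20 × (1 − 3) = -40 dB/decade.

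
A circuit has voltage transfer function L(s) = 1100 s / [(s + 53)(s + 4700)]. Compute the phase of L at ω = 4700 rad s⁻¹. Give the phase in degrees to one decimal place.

∠(j4700) = 90.00°
∠(j4700 + 53) = arctan(4700/53) = 89.35°
∠(j4700 + 4700) = arctan(4700/4700) = 45.00°
∠L(j4700) = 90.00° − (89.35° + 45.00°) = -44.35°

-44.4°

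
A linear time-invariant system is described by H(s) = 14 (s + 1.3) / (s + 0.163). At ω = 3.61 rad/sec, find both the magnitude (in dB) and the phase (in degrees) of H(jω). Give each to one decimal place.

|H| = 23.4 dB, ∠H = -17.2°

|j3.61 + 1.3| = √(3.61² + 1.3²) = 3.837
|j3.61 + 0.163| = √(3.61² + 0.163²) = 3.614
|H(j3.61)| = 14 × 3.837 / 3.614 = 14.865
20 log₁₀(14.865) = 23.44 dB
∠(j3.61 + 1.3) = arctan(3.61/1.3) = 70.20°
∠(j3.61 + 0.163) = arctan(3.61/0.163) = 87.41°
∠H(j3.61) = 70.20° − 87.41° = -17.22°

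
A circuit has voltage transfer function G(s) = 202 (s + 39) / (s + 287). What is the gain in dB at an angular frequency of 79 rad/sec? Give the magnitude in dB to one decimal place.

|j79 + 39| = √(79² + 39²) = 88.1
|j79 + 287| = √(79² + 287²) = 297.7
|G(j79)| = 202 × 88.1 / 297.7 = 59.786
20 log₁₀(59.786) = 35.53 dB

35.5 dB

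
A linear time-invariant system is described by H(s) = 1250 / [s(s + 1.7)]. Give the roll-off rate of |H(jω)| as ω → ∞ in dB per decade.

With 0 zeros and 2 poles, the high-frequency asymptotic slope is 20 × (0 − 2) = -40 dB/decade.

-40 dB/decade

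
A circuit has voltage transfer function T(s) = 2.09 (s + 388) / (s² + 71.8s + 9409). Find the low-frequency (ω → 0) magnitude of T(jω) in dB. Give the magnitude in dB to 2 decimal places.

T(0) = 2.09 × 388 / 9409 = 0.086186
20 log₁₀(0.086186) = -21.291 dB

-21.29 dB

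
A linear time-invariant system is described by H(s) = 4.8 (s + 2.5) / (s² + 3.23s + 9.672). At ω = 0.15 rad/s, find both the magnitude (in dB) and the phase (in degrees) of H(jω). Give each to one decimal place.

|H| = 1.9 dB, ∠H = 0.6°

|j0.15 + 2.5| = √(0.15² + 2.5²) = 2.504
|(j0.15)² + 3.23(j0.15) + 9.672| = |9.6495 + j0.4845| = 9.662
|H(j0.15)| = 4.8 × 2.504 / 9.662 = 1.2443
20 log₁₀(1.2443) = 1.90 dB
∠(j0.15 + 2.5) = arctan(0.15/2.5) = 3.43°
∠[(j0.15)² + 3.23(j0.15) + 9.672] = ∠[9.6495 + j0.4845] = 2.87°
∠H(j0.15) = 3.43° − 2.87° = 0.56°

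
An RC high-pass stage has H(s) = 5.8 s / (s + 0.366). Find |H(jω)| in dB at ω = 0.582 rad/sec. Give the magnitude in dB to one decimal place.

13.8 dB

|j0.582| = 0.582
|j0.582 + 0.366| = √(0.582² + 0.366²) = 0.6875
|H(j0.582)| = 5.8 × 0.582 / 0.6875 = 4.9098
20 log₁₀(4.9098) = 13.82 dB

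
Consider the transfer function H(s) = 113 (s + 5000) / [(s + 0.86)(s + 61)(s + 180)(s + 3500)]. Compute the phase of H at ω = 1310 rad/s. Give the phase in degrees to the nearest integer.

-265 deg

∠(j1310 + 5000) = arctan(1310/5000) = 14.68°
∠(j1310 + 0.86) = arctan(1310/0.86) = 89.96°
∠(j1310 + 61) = arctan(1310/61) = 87.33°
∠(j1310 + 180) = arctan(1310/180) = 82.18°
∠(j1310 + 3500) = arctan(1310/3500) = 20.52°
∠H(j1310) = 14.68° − (89.96° + 87.33° + 82.18° + 20.52°) = -265.31°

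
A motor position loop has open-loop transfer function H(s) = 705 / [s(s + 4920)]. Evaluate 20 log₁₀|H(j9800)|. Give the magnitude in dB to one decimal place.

|j9800 + 4920| = √(9800² + 4920²) = 1.097e+04
|j9800| = 9800
|H(j9800)| = 705 / (1.097e+04 × 9800) = 6.5603e-06
20 log₁₀(6.5603e-06) = -103.66 dB

-103.7 dB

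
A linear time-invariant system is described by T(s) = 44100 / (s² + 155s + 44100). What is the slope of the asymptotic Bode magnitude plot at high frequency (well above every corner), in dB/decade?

-40 dB/decade

With 0 zeros and 2 poles, the high-frequency asymptotic slope is 20 × (0 − 2) = -40 dB/decade.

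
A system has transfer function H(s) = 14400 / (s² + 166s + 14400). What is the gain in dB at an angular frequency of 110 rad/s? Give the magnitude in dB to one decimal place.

-2.1 dB

|(j110)² + 166(j110) + 14400| = |2300 + j18260| = 1.84e+04
|H(j110)| = 14400 / 1.84e+04 = 0.78243
20 log₁₀(0.78243) = -2.13 dB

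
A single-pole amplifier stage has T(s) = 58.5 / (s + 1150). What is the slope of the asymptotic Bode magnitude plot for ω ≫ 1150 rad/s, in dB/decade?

-20 dB/decade

With 0 zeros and 1 pole, the high-frequency asymptotic slope is 20 × (0 − 1) = -20 dB/decade.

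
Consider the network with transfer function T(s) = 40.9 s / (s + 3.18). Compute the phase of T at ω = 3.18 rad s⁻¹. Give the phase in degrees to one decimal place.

∠(j3.18) = 90.00°
∠(j3.18 + 3.18) = arctan(3.18/3.18) = 45.00°
∠T(j3.18) = 90.00° − 45.00° = 45.00°

45.0 deg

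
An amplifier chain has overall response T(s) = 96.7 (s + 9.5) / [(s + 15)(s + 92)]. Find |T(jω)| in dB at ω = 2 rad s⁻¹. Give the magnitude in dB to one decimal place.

|j2 + 9.5| = √(2² + 9.5²) = 9.708
|j2 + 15| = √(2² + 15²) = 15.13
|j2 + 92| = √(2² + 92²) = 92.02
|T(j2)| = 96.7 × 9.708 / (15.13 × 92.02) = 0.67415
20 log₁₀(0.67415) = -3.42 dB

-3.4 dB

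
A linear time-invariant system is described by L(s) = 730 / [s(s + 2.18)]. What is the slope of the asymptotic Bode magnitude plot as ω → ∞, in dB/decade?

-40 dB/decade

With 0 zeros and 2 poles, the high-frequency asymptotic slope is 20 × (0 − 2) = -40 dB/decade.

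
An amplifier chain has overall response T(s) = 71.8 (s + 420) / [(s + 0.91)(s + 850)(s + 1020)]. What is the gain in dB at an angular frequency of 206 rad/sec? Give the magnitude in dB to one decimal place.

|j206 + 420| = √(206² + 420²) = 467.8
|j206 + 0.91| = √(206² + 0.91²) = 206
|j206 + 850| = √(206² + 850²) = 874.6
|j206 + 1020| = √(206² + 1020²) = 1041
|T(j206)| = 71.8 × 467.8 / (206 × 874.6 × 1041) = 0.00017915
20 log₁₀(0.00017915) = -74.94 dB

-74.9 dB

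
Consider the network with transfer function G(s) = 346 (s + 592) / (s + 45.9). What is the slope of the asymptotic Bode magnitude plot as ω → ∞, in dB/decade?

0 dB/decade

With 1 zero and 1 pole, the high-frequency asymptotic slope is 20 × (1 − 1) = 0 dB/decade.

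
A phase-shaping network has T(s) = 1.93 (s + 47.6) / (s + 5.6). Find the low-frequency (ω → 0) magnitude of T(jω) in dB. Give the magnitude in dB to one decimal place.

T(0) = 1.93 × 47.6 / 5.6 = 16.405
20 log₁₀(16.405) = 24.30 dB

24.3 dB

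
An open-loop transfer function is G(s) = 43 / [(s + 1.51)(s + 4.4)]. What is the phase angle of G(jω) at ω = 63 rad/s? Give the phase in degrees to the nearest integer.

∠(j63 + 1.51) = arctan(63/1.51) = 88.63°
∠(j63 + 4.4) = arctan(63/4.4) = 86.00°
∠G(j63) = − (88.63° + 86.00°) = -174.63°

-175°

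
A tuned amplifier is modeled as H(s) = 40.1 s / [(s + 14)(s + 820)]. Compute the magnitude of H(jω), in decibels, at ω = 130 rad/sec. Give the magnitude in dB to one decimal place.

|j130| = 130
|j130 + 14| = √(130² + 14²) = 130.8
|j130 + 820| = √(130² + 820²) = 830.2
|H(j130)| = 40.1 × 130 / (130.8 × 830.2) = 0.048022
20 log₁₀(0.048022) = -26.37 dB

-26.4 dB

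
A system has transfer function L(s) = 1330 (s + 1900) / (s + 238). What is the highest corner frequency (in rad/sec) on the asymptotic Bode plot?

Break frequencies occur at each pole and zero magnitude: 238 rad/sec, 1900 rad/sec.
The highest is 1900 rad/sec.

1900 rad/sec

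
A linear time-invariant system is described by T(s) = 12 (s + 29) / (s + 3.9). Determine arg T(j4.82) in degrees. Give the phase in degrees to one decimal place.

-41.6 deg

∠(j4.82 + 29) = arctan(4.82/29) = 9.44°
∠(j4.82 + 3.9) = arctan(4.82/3.9) = 51.02°
∠T(j4.82) = 9.44° − 51.02° = -41.59°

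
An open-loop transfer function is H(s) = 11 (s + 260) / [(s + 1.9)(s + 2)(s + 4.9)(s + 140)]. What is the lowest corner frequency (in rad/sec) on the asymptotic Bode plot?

1.9 rad/sec

Break frequencies occur at each pole and zero magnitude: 1.9 rad/sec, 2 rad/sec, 4.9 rad/sec, 140 rad/sec, 260 rad/sec.
The lowest is 1.9 rad/sec.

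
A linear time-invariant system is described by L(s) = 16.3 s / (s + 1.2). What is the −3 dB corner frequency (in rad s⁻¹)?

1.2 rad s⁻¹

For a single-pole high-pass, the −3 dB point is at the pole: ω = 1.2 rad s⁻¹.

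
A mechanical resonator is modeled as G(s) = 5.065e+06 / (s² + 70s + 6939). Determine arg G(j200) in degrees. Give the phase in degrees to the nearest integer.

-157°

∠[(j200)² + 70(j200) + 6939] = ∠[-33061 + j14000] = 157.05°
∠G(j200) = −157.05° = -157.05°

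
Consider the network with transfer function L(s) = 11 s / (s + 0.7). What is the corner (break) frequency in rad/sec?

The single real pole at s = −0.7 gives a corner at ω = 0.7 rad/sec.

0.7 rad/sec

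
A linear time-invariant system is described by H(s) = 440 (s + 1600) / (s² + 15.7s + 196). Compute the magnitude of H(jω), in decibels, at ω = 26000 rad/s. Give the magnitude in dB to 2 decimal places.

|j26000 + 1600| = √(26000² + 1600²) = 2.605e+04
|(j26000)² + 15.7(j26000) + 196| = |-6.76e+08 + j4.082e+05| = 6.76e+08
|H(j26000)| = 440 × 2.605e+04 / 6.76e+08 = 0.016955
20 log₁₀(0.016955) = -35.414 dB

-35.41 dB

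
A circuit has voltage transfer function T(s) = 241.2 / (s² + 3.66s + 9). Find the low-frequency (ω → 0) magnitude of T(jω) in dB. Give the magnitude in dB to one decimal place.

T(0) = 241.2 / 9 = 26.8
20 log₁₀(26.8) = 28.56 dB

28.6 dB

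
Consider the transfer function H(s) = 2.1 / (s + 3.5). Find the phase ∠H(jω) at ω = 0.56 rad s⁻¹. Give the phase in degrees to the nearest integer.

∠(j0.56 + 3.5) = arctan(0.56/3.5) = 9.09°
∠H(j0.56) = −9.09° = -9.09°

-9 deg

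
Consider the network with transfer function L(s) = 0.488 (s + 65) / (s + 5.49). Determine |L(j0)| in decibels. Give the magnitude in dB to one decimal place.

L(0) = 0.488 × 65 / 5.49 = 5.7778
20 log₁₀(5.7778) = 15.24 dB

15.2 dB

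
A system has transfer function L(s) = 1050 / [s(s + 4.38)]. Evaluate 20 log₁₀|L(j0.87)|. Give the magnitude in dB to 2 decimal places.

|j0.87 + 4.38| = √(0.87² + 4.38²) = 4.466
|j0.87| = 0.87
|L(j0.87)| = 1050 / (4.466 × 0.87) = 270.27
20 log₁₀(270.27) = 48.636 dB

48.64 dB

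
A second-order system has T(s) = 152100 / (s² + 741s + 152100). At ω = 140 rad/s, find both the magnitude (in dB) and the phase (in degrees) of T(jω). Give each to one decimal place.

|(j140)² + 741(j140) + 152100| = |1.325e+05 + j1.0374e+05| = 1.683e+05
|T(j140)| = 152100 / 1.683e+05 = 0.90385
20 log₁₀(0.90385) = -0.88 dB
∠[(j140)² + 741(j140) + 152100] = ∠[1.325e+05 + j1.0374e+05] = 38.06°
∠T(j140) = −38.06° = -38.06°

|T| = -0.9 dB, ∠T = -38.1°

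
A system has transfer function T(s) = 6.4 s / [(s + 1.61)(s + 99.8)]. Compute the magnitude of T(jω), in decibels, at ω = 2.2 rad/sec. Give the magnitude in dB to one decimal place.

|j2.2| = 2.2
|j2.2 + 1.61| = √(2.2² + 1.61²) = 2.726
|j2.2 + 99.8| = √(2.2² + 99.8²) = 99.82
|T(j2.2)| = 6.4 × 2.2 / (2.726 × 99.82) = 0.051738
20 log₁₀(0.051738) = -25.72 dB

-25.7 dB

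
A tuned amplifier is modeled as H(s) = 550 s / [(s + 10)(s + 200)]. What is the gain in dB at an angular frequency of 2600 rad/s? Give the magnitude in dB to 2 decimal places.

|j2600| = 2600
|j2600 + 10| = √(2600² + 10²) = 2600
|j2600 + 200| = √(2600² + 200²) = 2608
|H(j2600)| = 550 × 2600 / (2600 × 2608) = 0.21091
20 log₁₀(0.21091) = -13.518 dB

-13.52 dB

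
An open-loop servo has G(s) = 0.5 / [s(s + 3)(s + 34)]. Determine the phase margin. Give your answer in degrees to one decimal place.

Gain crossover: |G(jω)| = 1 at ω ≈ 0.0049 rad/s.
∠G(j0.0049) = −90° − arctan(0.0049/3) − arctan(0.0049/34) ≈ -90.10°
PM = 180° + (-90.10°) = 89.90°

89.9°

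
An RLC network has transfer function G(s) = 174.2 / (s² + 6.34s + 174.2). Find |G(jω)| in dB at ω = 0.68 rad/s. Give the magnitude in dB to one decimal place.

0.0 dB

|(j0.68)² + 6.34(j0.68) + 174.2| = |173.74 + j4.3112| = 173.8
|G(j0.68)| = 174.2 / 173.8 = 1.0024
20 log₁₀(1.0024) = 0.02 dB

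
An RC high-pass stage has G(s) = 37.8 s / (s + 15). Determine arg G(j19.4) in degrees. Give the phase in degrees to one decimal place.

∠(j19.4) = 90.00°
∠(j19.4 + 15) = arctan(19.4/15) = 52.29°
∠G(j19.4) = 90.00° − 52.29° = 37.71°

37.7°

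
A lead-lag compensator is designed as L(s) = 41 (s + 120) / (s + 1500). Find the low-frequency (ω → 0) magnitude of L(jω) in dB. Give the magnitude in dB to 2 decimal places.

L(0) = 41 × 120 / 1500 = 3.28
20 log₁₀(3.28) = 10.317 dB

10.32 dB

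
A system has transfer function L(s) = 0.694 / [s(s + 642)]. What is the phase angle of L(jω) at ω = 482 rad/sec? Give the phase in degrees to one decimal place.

∠(j482 + 642) = arctan(482/642) = 36.90°
∠(j482) = 90.00°
∠L(j482) = − (36.90° + 90.00°) = -126.90°

-126.9°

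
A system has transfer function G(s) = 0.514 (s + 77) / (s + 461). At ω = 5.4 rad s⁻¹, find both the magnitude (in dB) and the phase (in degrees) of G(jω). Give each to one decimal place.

|G| = -21.3 dB, ∠G = 3.3 deg

|j5.4 + 77| = √(5.4² + 77²) = 77.19
|j5.4 + 461| = √(5.4² + 461²) = 461
|G(j5.4)| = 0.514 × 77.19 / 461 = 0.086057
20 log₁₀(0.086057) = -21.30 dB
∠(j5.4 + 77) = arctan(5.4/77) = 4.01°
∠(j5.4 + 461) = arctan(5.4/461) = 0.67°
∠G(j5.4) = 4.01° − 0.67° = 3.34°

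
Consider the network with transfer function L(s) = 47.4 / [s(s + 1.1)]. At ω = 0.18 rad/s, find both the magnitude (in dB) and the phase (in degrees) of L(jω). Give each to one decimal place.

|j0.18 + 1.1| = √(0.18² + 1.1²) = 1.115
|j0.18| = 0.18
|L(j0.18)| = 47.4 / (1.115 × 0.18) = 236.25
20 log₁₀(236.25) = 47.47 dB
∠(j0.18 + 1.1) = arctan(0.18/1.1) = 9.29°
∠(j0.18) = 90.00°
∠L(j0.18) = − (9.29° + 90.00°) = -99.29°

|L| = 47.5 dB, ∠L = -99.3 deg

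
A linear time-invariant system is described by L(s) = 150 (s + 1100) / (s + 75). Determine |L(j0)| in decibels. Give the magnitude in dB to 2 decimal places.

66.85 dB

L(0) = 150 × 1100 / 75 = 2200
20 log₁₀(2200) = 66.848 dB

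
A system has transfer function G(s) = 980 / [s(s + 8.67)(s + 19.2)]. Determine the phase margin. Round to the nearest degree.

46°

Gain crossover: |G(jω)| = 1 at ω ≈ 4.95 rad/sec.
∠G(j4.95) = −90° − arctan(4.95/8.67) − arctan(4.95/19.2) ≈ -134.18°
PM = 180° + (-134.18°) = 45.82°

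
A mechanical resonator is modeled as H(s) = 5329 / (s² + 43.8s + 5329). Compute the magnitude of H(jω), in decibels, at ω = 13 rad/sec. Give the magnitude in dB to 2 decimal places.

0.23 dB

|(j13)² + 43.8(j13) + 5329| = |5160 + j569.4| = 5191
|H(j13)| = 5329 / 5191 = 1.0265
20 log₁₀(1.0265) = 0.227 dB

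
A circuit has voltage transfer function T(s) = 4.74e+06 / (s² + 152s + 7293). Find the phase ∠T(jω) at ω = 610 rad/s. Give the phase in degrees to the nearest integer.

∠[(j610)² + 152(j610) + 7293] = ∠[-3.6481e+05 + j92720] = 165.74°
∠T(j610) = −165.74° = -165.74°

-166°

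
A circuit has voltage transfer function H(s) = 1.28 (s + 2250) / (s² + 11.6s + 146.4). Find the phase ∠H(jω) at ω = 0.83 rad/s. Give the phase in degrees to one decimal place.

∠(j0.83 + 2250) = arctan(0.83/2250) = 0.02°
∠[(j0.83)² + 11.6(j0.83) + 146.4] = ∠[145.71 + j9.628] = 3.78°
∠H(j0.83) = 0.02° − 3.78° = -3.76°

-3.8°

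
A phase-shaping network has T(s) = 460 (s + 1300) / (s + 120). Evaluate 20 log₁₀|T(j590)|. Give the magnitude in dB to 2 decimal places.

|j590 + 1300| = √(590² + 1300²) = 1428
|j590 + 120| = √(590² + 120²) = 602.1
|T(j590)| = 460 × 1428 / 602.1 = 1090.7
20 log₁₀(1090.7) = 60.754 dB

60.75 dB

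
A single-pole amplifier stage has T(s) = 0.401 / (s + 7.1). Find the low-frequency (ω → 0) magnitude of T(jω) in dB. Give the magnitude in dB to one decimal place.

-25.0 dB

T(0) = 0.401 / 7.1 = 0.056479
20 log₁₀(0.056479) = -24.96 dB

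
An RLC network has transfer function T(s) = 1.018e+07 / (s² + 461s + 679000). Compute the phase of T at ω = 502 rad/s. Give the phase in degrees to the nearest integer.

-28°

∠[(j502)² + 461(j502) + 679000] = ∠[4.27e+05 + j2.3142e+05] = 28.46°
∠T(j502) = −28.46° = -28.46°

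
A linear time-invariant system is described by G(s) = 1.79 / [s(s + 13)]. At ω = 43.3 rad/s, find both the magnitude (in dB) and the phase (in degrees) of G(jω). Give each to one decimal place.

|G| = -60.8 dB, ∠G = -163.3°

|j43.3 + 13| = √(43.3² + 13²) = 45.21
|j43.3| = 43.3
|G(j43.3)| = 1.79 / (45.21 × 43.3) = 0.0009144
20 log₁₀(0.0009144) = -60.78 dB
∠(j43.3 + 13) = arctan(43.3/13) = 73.29°
∠(j43.3) = 90.00°
∠G(j43.3) = − (73.29° + 90.00°) = -163.29°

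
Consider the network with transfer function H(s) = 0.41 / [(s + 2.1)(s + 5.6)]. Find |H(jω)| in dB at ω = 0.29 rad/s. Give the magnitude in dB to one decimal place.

|j0.29 + 2.1| = √(0.29² + 2.1²) = 2.12
|j0.29 + 5.6| = √(0.29² + 5.6²) = 5.608
|H(j0.29)| = 0.41 / (2.12 × 5.608) = 0.03449
20 log₁₀(0.03449) = -29.25 dB

-29.2 dB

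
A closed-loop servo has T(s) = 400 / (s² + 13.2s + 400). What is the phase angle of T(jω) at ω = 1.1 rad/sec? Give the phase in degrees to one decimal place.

-2.1 deg

∠[(j1.1)² + 13.2(j1.1) + 400] = ∠[398.79 + j14.52] = 2.09°
∠T(j1.1) = −2.09° = -2.09°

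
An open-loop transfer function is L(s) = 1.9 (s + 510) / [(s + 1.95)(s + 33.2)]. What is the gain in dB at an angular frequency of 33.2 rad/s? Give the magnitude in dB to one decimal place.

-4.1 dB

|j33.2 + 510| = √(33.2² + 510²) = 511.1
|j33.2 + 1.95| = √(33.2² + 1.95²) = 33.26
|j33.2 + 33.2| = √(33.2² + 33.2²) = 46.95
|L(j33.2)| = 1.9 × 511.1 / (33.26 × 46.95) = 0.62187
20 log₁₀(0.62187) = -4.13 dB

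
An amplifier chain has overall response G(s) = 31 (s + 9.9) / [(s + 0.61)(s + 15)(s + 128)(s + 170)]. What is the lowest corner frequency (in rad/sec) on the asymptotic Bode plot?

0.61 rad/sec

Break frequencies occur at each pole and zero magnitude: 0.61 rad/sec, 9.9 rad/sec, 15 rad/sec, 128 rad/sec, 170 rad/sec.
The lowest is 0.61 rad/sec.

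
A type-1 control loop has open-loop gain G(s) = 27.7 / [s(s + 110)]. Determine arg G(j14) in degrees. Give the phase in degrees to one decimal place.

∠(j14 + 110) = arctan(14/110) = 7.25°
∠(j14) = 90.00°
∠G(j14) = − (7.25° + 90.00°) = -97.25°

-97.3°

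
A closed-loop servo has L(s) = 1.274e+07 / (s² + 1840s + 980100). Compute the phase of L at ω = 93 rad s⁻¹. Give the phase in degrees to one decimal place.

-10.0°

∠[(j93)² + 1840(j93) + 980100] = ∠[9.7145e+05 + j1.7112e+05] = 9.99°
∠L(j93) = −9.99° = -9.99°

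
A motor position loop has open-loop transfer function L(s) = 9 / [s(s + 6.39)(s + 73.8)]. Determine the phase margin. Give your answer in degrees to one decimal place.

Gain crossover: |L(jω)| = 1 at ω ≈ 0.0191 rad/sec.
∠L(j0.0191) = −90° − arctan(0.0191/6.39) − arctan(0.0191/73.8) ≈ -90.19°
PM = 180° + (-90.19°) = 89.81°

89.8°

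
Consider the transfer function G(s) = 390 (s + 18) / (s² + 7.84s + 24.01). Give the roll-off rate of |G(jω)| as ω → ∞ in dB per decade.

With 1 zero and 2 poles, the high-frequency asymptotic slope is 20 × (1 − 2) = -20 dB/decade.

-20 dB/decade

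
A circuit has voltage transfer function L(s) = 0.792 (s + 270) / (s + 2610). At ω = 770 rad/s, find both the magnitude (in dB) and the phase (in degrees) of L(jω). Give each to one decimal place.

|j770 + 270| = √(770² + 270²) = 816
|j770 + 2610| = √(770² + 2610²) = 2721
|L(j770)| = 0.792 × 816 / 2721 = 0.23748
20 log₁₀(0.23748) = -12.49 dB
∠(j770 + 270) = arctan(770/270) = 70.68°
∠(j770 + 2610) = arctan(770/2610) = 16.44°
∠L(j770) = 70.68° − 16.44° = 54.24°

|L| = -12.5 dB, ∠L = 54.2°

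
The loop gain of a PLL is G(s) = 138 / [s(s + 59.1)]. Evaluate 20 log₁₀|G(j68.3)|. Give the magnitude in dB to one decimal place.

-33.0 dB

|j68.3 + 59.1| = √(68.3² + 59.1²) = 90.32
|j68.3| = 68.3
|G(j68.3)| = 138 / (90.32 × 68.3) = 0.02237
20 log₁₀(0.02237) = -33.01 dB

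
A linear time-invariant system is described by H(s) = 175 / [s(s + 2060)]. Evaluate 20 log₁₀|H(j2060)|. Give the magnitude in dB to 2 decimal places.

-90.70 dB

|j2060 + 2060| = √(2060² + 2060²) = 2913
|j2060| = 2060
|H(j2060)| = 175 / (2913 × 2060) = 2.916e-05
20 log₁₀(2.916e-05) = -90.704 dB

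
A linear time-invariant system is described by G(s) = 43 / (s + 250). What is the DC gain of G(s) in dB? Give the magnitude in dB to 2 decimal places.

-15.29 dB

G(0) = 43 / 250 = 0.172
20 log₁₀(0.172) = -15.289 dB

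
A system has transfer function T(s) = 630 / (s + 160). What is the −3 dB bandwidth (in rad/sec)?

For a single-pole low-pass, the −3 dB point is at the pole: ω = 160 rad/sec.

160 rad/sec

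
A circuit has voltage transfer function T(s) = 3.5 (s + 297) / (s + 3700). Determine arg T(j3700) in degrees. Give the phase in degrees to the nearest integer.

∠(j3700 + 297) = arctan(3700/297) = 85.41°
∠(j3700 + 3700) = arctan(3700/3700) = 45.00°
∠T(j3700) = 85.41° − 45.00° = 40.41°

40°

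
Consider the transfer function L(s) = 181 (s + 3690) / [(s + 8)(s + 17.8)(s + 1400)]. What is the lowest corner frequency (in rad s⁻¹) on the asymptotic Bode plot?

8 rad s⁻¹

Break frequencies occur at each pole and zero magnitude: 8 rad s⁻¹, 17.8 rad s⁻¹, 1400 rad s⁻¹, 3690 rad s⁻¹.
The lowest is 8 rad s⁻¹.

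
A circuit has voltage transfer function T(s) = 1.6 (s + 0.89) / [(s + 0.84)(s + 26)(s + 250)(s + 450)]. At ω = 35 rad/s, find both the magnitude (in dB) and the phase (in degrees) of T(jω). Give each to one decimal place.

|j35 + 0.89| = √(35² + 0.89²) = 35.01
|j35 + 0.84| = √(35² + 0.84²) = 35.01
|j35 + 26| = √(35² + 26²) = 43.6
|j35 + 250| = √(35² + 250²) = 252.4
|j35 + 450| = √(35² + 450²) = 451.4
|T(j35)| = 1.6 × 35.01 / (35.01 × 43.6 × 252.4 × 451.4) = 3.2208e-07
20 log₁₀(3.2208e-07) = -129.84 dB
∠(j35 + 0.89) = arctan(35/0.89) = 88.54°
∠(j35 + 0.84) = arctan(35/0.84) = 88.63°
∠(j35 + 26) = arctan(35/26) = 53.39°
∠(j35 + 250) = arctan(35/250) = 7.97°
∠(j35 + 450) = arctan(35/450) = 4.45°
∠T(j35) = 88.54° − (88.63° + 53.39° + 7.97° + 4.45°) = -65.89°

|T| = -129.8 dB, ∠T = -65.9°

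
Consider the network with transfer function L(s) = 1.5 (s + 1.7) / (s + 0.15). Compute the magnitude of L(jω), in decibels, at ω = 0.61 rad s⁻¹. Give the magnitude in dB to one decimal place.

12.7 dB

|j0.61 + 1.7| = √(0.61² + 1.7²) = 1.806
|j0.61 + 0.15| = √(0.61² + 0.15²) = 0.6282
|L(j0.61)| = 1.5 × 1.806 / 0.6282 = 4.3128
20 log₁₀(4.3128) = 12.70 dB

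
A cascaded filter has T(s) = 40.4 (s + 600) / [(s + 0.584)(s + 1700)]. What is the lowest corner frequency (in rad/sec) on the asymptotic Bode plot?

Break frequencies occur at each pole and zero magnitude: 0.584 rad/sec, 600 rad/sec, 1700 rad/sec.
The lowest is 0.584 rad/sec.

0.584 rad/sec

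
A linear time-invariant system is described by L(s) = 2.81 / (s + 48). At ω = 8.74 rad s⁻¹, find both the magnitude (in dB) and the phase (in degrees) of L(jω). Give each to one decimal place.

|j8.74 + 48| = √(8.74² + 48²) = 48.79
|L(j8.74)| = 2.81 / 48.79 = 0.057595
20 log₁₀(0.057595) = -24.79 dB
∠(j8.74 + 48) = arctan(8.74/48) = 10.32°
∠L(j8.74) = −10.32° = -10.32°

|L| = -24.8 dB, ∠L = -10.3°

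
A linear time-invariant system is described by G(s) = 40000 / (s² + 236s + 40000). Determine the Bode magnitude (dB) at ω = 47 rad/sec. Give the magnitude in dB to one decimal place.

0.1 dB

|(j47)² + 236(j47) + 40000| = |37791 + j11092| = 3.939e+04
|G(j47)| = 40000 / 3.939e+04 = 1.0156
20 log₁₀(1.0156) = 0.13 dB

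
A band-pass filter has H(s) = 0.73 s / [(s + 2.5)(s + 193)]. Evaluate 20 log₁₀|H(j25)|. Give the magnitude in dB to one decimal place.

|j25| = 25
|j25 + 2.5| = √(25² + 2.5²) = 25.12
|j25 + 193| = √(25² + 193²) = 194.6
|H(j25)| = 0.73 × 25 / (25.12 × 194.6) = 0.0037324
20 log₁₀(0.0037324) = -48.56 dB

-48.6 dB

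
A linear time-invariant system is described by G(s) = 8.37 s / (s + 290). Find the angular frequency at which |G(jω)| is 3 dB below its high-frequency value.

For a single-pole high-pass, the −3 dB point is at the pole: ω = 290 rad/sec.

290 rad/sec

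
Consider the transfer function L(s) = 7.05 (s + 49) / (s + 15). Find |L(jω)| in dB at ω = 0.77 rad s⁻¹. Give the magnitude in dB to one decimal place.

27.2 dB

|j0.77 + 49| = √(0.77² + 49²) = 49.01
|j0.77 + 15| = √(0.77² + 15²) = 15.02
|L(j0.77)| = 7.05 × 49.01 / 15.02 = 23.003
20 log₁₀(23.003) = 27.24 dB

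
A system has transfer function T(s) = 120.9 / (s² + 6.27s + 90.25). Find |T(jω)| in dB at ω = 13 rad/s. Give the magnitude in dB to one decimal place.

|(j13)² + 6.27(j13) + 90.25| = |-78.75 + j81.51| = 113.3
|T(j13)| = 120.9 / 113.3 = 1.0667
20 log₁₀(1.0667) = 0.56 dB

0.6 dB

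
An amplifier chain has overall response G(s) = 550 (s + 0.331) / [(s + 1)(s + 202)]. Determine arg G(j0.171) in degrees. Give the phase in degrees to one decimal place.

17.6°

∠(j0.171 + 0.331) = arctan(0.171/0.331) = 27.32°
∠(j0.171 + 1) = arctan(0.171/1) = 9.70°
∠(j0.171 + 202) = arctan(0.171/202) = 0.05°
∠G(j0.171) = 27.32° − (9.70° + 0.05°) = 17.57°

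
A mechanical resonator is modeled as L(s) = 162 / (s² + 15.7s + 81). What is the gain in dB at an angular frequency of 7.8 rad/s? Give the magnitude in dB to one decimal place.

|(j7.8)² + 15.7(j7.8) + 81| = |20.16 + j122.46| = 124.1
|L(j7.8)| = 162 / 124.1 = 1.3053
20 log₁₀(1.3053) = 2.31 dB

2.3 dB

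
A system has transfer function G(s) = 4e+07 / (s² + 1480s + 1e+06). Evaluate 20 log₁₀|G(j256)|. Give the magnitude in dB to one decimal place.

|(j256)² + 1480(j256) + 1e+06| = |9.3446e+05 + j3.7888e+05| = 1.008e+06
|G(j256)| = 4e+07 / 1.008e+06 = 39.669
20 log₁₀(39.669) = 31.97 dB

32.0 dB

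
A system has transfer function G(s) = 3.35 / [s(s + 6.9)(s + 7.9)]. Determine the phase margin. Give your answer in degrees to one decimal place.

Gain crossover: |G(jω)| = 1 at ω ≈ 0.0615 rad/s.
∠G(j0.0615) = −90° − arctan(0.0615/6.9) − arctan(0.0615/7.9) ≈ -90.96°
PM = 180° + (-90.96°) = 89.04°

89.0°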